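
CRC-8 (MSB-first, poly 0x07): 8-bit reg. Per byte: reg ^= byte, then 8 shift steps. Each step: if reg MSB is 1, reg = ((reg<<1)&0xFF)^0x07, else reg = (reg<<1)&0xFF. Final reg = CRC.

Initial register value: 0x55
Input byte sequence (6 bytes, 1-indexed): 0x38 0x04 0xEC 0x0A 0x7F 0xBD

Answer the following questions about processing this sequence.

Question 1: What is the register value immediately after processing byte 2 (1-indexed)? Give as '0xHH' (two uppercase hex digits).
After byte 1 (0x38): reg=0x04
After byte 2 (0x04): reg=0x00

Answer: 0x00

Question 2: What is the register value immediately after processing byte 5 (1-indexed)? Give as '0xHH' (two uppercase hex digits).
After byte 1 (0x38): reg=0x04
After byte 2 (0x04): reg=0x00
After byte 3 (0xEC): reg=0x8A
After byte 4 (0x0A): reg=0x89
After byte 5 (0x7F): reg=0xCC

Answer: 0xCC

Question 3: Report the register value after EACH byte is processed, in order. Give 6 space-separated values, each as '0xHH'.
0x04 0x00 0x8A 0x89 0xCC 0x50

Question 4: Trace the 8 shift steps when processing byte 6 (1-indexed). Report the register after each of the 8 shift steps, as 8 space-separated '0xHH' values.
Answer: 0xE2 0xC3 0x81 0x05 0x0A 0x14 0x28 0x50

Derivation:
After byte 1 (0x38): reg=0x04
After byte 2 (0x04): reg=0x00
After byte 3 (0xEC): reg=0x8A
After byte 4 (0x0A): reg=0x89
After byte 5 (0x7F): reg=0xCC
Register before byte 6: 0xCC
After XOR with byte 0xBD: 0x71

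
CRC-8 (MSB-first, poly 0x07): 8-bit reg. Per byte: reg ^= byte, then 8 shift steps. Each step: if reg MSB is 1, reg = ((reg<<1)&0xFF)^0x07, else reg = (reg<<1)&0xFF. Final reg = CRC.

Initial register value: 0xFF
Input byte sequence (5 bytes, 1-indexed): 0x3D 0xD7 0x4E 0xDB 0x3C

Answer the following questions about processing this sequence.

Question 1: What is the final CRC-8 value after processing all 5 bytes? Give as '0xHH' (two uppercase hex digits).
Answer: 0x07

Derivation:
After byte 1 (0x3D): reg=0x40
After byte 2 (0xD7): reg=0xEC
After byte 3 (0x4E): reg=0x67
After byte 4 (0xDB): reg=0x3D
After byte 5 (0x3C): reg=0x07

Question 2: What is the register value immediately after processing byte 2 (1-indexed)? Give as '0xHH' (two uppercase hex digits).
Answer: 0xEC

Derivation:
After byte 1 (0x3D): reg=0x40
After byte 2 (0xD7): reg=0xEC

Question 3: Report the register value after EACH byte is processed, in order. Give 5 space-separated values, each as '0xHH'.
0x40 0xEC 0x67 0x3D 0x07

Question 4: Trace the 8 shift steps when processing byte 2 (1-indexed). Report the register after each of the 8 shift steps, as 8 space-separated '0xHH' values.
After byte 1 (0x3D): reg=0x40
Register before byte 2: 0x40
After XOR with byte 0xD7: 0x97

Answer: 0x29 0x52 0xA4 0x4F 0x9E 0x3B 0x76 0xEC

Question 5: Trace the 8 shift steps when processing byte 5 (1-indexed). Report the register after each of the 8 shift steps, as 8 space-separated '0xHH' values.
Answer: 0x02 0x04 0x08 0x10 0x20 0x40 0x80 0x07

Derivation:
After byte 1 (0x3D): reg=0x40
After byte 2 (0xD7): reg=0xEC
After byte 3 (0x4E): reg=0x67
After byte 4 (0xDB): reg=0x3D
Register before byte 5: 0x3D
After XOR with byte 0x3C: 0x01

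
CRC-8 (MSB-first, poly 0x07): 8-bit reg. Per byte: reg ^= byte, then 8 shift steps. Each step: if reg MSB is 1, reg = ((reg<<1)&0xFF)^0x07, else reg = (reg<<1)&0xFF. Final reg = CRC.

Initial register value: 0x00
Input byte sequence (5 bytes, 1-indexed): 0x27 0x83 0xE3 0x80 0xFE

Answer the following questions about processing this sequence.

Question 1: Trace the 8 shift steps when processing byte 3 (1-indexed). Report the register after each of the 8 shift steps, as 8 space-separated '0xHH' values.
Answer: 0x4B 0x96 0x2B 0x56 0xAC 0x5F 0xBE 0x7B

Derivation:
After byte 1 (0x27): reg=0xF5
After byte 2 (0x83): reg=0x45
Register before byte 3: 0x45
After XOR with byte 0xE3: 0xA6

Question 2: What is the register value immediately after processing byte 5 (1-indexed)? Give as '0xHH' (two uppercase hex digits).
Answer: 0x77

Derivation:
After byte 1 (0x27): reg=0xF5
After byte 2 (0x83): reg=0x45
After byte 3 (0xE3): reg=0x7B
After byte 4 (0x80): reg=0xEF
After byte 5 (0xFE): reg=0x77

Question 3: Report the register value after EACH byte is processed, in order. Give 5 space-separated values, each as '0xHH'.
0xF5 0x45 0x7B 0xEF 0x77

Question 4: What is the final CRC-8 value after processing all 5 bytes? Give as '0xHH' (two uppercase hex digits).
Answer: 0x77

Derivation:
After byte 1 (0x27): reg=0xF5
After byte 2 (0x83): reg=0x45
After byte 3 (0xE3): reg=0x7B
After byte 4 (0x80): reg=0xEF
After byte 5 (0xFE): reg=0x77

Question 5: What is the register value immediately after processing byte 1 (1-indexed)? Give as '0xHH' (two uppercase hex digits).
Answer: 0xF5

Derivation:
After byte 1 (0x27): reg=0xF5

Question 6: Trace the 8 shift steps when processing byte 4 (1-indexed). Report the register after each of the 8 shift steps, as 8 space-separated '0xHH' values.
Answer: 0xF1 0xE5 0xCD 0x9D 0x3D 0x7A 0xF4 0xEF

Derivation:
After byte 1 (0x27): reg=0xF5
After byte 2 (0x83): reg=0x45
After byte 3 (0xE3): reg=0x7B
Register before byte 4: 0x7B
After XOR with byte 0x80: 0xFB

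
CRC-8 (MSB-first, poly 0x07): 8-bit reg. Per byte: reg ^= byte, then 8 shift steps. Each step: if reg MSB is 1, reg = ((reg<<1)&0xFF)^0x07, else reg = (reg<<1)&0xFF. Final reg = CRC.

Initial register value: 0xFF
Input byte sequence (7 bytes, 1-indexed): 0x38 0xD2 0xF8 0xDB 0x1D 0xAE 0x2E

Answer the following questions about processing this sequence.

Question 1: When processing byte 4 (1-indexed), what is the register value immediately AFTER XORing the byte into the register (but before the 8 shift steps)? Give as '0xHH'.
Register before byte 4: 0xED
Byte 4: 0xDB
0xED XOR 0xDB = 0x36

Answer: 0x36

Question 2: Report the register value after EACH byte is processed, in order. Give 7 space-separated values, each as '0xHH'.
0x5B 0xB6 0xED 0x82 0xD4 0x61 0xEA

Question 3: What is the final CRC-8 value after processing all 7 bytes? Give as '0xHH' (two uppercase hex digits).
After byte 1 (0x38): reg=0x5B
After byte 2 (0xD2): reg=0xB6
After byte 3 (0xF8): reg=0xED
After byte 4 (0xDB): reg=0x82
After byte 5 (0x1D): reg=0xD4
After byte 6 (0xAE): reg=0x61
After byte 7 (0x2E): reg=0xEA

Answer: 0xEA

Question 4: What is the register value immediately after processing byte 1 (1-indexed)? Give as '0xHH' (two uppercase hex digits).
Answer: 0x5B

Derivation:
After byte 1 (0x38): reg=0x5B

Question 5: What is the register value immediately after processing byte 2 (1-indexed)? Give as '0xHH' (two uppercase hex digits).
After byte 1 (0x38): reg=0x5B
After byte 2 (0xD2): reg=0xB6

Answer: 0xB6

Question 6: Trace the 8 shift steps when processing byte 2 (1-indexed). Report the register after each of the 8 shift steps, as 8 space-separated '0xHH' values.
Answer: 0x15 0x2A 0x54 0xA8 0x57 0xAE 0x5B 0xB6

Derivation:
After byte 1 (0x38): reg=0x5B
Register before byte 2: 0x5B
After XOR with byte 0xD2: 0x89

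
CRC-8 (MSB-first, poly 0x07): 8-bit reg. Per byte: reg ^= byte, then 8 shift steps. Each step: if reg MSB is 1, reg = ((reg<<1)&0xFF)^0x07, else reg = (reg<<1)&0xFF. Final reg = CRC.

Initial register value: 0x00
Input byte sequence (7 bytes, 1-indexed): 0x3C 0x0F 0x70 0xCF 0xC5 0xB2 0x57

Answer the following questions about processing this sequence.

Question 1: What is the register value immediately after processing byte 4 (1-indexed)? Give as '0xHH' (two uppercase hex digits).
After byte 1 (0x3C): reg=0xB4
After byte 2 (0x0F): reg=0x28
After byte 3 (0x70): reg=0x8F
After byte 4 (0xCF): reg=0xC7

Answer: 0xC7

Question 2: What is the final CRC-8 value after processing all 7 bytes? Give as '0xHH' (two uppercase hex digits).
Answer: 0x11

Derivation:
After byte 1 (0x3C): reg=0xB4
After byte 2 (0x0F): reg=0x28
After byte 3 (0x70): reg=0x8F
After byte 4 (0xCF): reg=0xC7
After byte 5 (0xC5): reg=0x0E
After byte 6 (0xB2): reg=0x3D
After byte 7 (0x57): reg=0x11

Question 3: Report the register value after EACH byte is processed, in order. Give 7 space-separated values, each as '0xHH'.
0xB4 0x28 0x8F 0xC7 0x0E 0x3D 0x11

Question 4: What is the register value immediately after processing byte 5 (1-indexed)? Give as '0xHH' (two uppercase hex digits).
Answer: 0x0E

Derivation:
After byte 1 (0x3C): reg=0xB4
After byte 2 (0x0F): reg=0x28
After byte 3 (0x70): reg=0x8F
After byte 4 (0xCF): reg=0xC7
After byte 5 (0xC5): reg=0x0E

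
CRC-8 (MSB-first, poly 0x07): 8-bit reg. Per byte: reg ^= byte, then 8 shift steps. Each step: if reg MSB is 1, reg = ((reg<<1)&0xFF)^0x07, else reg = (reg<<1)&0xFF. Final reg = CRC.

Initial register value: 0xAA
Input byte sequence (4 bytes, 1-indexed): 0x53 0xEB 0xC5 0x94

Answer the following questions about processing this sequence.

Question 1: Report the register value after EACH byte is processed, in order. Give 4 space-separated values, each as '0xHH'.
0xE1 0x36 0xD7 0xCE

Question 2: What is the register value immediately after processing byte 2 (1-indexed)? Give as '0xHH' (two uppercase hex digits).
Answer: 0x36

Derivation:
After byte 1 (0x53): reg=0xE1
After byte 2 (0xEB): reg=0x36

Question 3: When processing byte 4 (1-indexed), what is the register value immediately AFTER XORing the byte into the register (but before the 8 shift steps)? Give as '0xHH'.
Answer: 0x43

Derivation:
Register before byte 4: 0xD7
Byte 4: 0x94
0xD7 XOR 0x94 = 0x43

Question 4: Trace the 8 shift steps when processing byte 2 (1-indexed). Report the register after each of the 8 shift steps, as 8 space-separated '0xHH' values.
Answer: 0x14 0x28 0x50 0xA0 0x47 0x8E 0x1B 0x36

Derivation:
After byte 1 (0x53): reg=0xE1
Register before byte 2: 0xE1
After XOR with byte 0xEB: 0x0A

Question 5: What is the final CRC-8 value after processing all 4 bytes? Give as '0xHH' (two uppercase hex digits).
Answer: 0xCE

Derivation:
After byte 1 (0x53): reg=0xE1
After byte 2 (0xEB): reg=0x36
After byte 3 (0xC5): reg=0xD7
After byte 4 (0x94): reg=0xCE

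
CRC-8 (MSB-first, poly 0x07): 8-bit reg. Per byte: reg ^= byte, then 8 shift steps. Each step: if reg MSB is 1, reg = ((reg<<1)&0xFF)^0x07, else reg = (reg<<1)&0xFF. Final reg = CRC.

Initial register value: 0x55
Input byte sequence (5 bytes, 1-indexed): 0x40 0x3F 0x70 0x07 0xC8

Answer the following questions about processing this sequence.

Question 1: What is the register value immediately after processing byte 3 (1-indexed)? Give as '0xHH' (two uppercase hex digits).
Answer: 0x0F

Derivation:
After byte 1 (0x40): reg=0x6B
After byte 2 (0x3F): reg=0xAB
After byte 3 (0x70): reg=0x0F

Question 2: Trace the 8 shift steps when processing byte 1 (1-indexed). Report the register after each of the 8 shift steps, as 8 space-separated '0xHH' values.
Answer: 0x2A 0x54 0xA8 0x57 0xAE 0x5B 0xB6 0x6B

Derivation:
Register before byte 1: 0x55
After XOR with byte 0x40: 0x15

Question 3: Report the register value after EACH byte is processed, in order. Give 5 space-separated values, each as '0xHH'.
0x6B 0xAB 0x0F 0x38 0xDE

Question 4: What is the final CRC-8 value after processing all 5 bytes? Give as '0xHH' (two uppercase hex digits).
After byte 1 (0x40): reg=0x6B
After byte 2 (0x3F): reg=0xAB
After byte 3 (0x70): reg=0x0F
After byte 4 (0x07): reg=0x38
After byte 5 (0xC8): reg=0xDE

Answer: 0xDE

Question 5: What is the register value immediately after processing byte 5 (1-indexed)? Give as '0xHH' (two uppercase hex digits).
Answer: 0xDE

Derivation:
After byte 1 (0x40): reg=0x6B
After byte 2 (0x3F): reg=0xAB
After byte 3 (0x70): reg=0x0F
After byte 4 (0x07): reg=0x38
After byte 5 (0xC8): reg=0xDE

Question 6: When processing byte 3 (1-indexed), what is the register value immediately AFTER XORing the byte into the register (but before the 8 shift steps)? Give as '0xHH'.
Answer: 0xDB

Derivation:
Register before byte 3: 0xAB
Byte 3: 0x70
0xAB XOR 0x70 = 0xDB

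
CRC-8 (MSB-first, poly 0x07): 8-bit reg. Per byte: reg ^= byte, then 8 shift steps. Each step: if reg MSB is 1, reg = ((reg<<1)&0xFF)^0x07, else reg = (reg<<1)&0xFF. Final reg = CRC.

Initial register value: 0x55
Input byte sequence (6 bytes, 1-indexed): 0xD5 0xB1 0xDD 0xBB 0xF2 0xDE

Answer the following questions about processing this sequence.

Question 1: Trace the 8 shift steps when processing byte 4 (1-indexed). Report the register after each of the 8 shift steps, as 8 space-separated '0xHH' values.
Answer: 0xE9 0xD5 0xAD 0x5D 0xBA 0x73 0xE6 0xCB

Derivation:
After byte 1 (0xD5): reg=0x89
After byte 2 (0xB1): reg=0xA8
After byte 3 (0xDD): reg=0x4C
Register before byte 4: 0x4C
After XOR with byte 0xBB: 0xF7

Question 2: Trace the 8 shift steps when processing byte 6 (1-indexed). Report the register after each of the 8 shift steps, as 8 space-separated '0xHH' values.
Answer: 0xE2 0xC3 0x81 0x05 0x0A 0x14 0x28 0x50

Derivation:
After byte 1 (0xD5): reg=0x89
After byte 2 (0xB1): reg=0xA8
After byte 3 (0xDD): reg=0x4C
After byte 4 (0xBB): reg=0xCB
After byte 5 (0xF2): reg=0xAF
Register before byte 6: 0xAF
After XOR with byte 0xDE: 0x71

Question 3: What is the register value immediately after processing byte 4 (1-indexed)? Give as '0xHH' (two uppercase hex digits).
After byte 1 (0xD5): reg=0x89
After byte 2 (0xB1): reg=0xA8
After byte 3 (0xDD): reg=0x4C
After byte 4 (0xBB): reg=0xCB

Answer: 0xCB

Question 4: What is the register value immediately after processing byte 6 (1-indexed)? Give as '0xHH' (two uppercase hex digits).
Answer: 0x50

Derivation:
After byte 1 (0xD5): reg=0x89
After byte 2 (0xB1): reg=0xA8
After byte 3 (0xDD): reg=0x4C
After byte 4 (0xBB): reg=0xCB
After byte 5 (0xF2): reg=0xAF
After byte 6 (0xDE): reg=0x50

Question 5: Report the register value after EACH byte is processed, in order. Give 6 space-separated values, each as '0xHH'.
0x89 0xA8 0x4C 0xCB 0xAF 0x50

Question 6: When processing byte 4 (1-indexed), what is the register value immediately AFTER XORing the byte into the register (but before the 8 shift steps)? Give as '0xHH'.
Register before byte 4: 0x4C
Byte 4: 0xBB
0x4C XOR 0xBB = 0xF7

Answer: 0xF7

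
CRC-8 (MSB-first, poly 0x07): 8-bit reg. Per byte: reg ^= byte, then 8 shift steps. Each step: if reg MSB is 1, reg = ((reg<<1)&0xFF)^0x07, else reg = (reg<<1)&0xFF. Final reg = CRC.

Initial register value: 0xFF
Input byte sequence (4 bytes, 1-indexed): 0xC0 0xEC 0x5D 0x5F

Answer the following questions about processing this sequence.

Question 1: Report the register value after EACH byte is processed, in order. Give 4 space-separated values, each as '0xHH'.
0xBD 0xB0 0x8D 0x30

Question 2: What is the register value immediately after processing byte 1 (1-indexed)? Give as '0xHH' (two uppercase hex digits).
After byte 1 (0xC0): reg=0xBD

Answer: 0xBD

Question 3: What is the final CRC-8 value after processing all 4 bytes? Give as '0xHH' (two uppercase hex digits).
Answer: 0x30

Derivation:
After byte 1 (0xC0): reg=0xBD
After byte 2 (0xEC): reg=0xB0
After byte 3 (0x5D): reg=0x8D
After byte 4 (0x5F): reg=0x30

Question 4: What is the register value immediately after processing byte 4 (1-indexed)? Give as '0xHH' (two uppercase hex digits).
Answer: 0x30

Derivation:
After byte 1 (0xC0): reg=0xBD
After byte 2 (0xEC): reg=0xB0
After byte 3 (0x5D): reg=0x8D
After byte 4 (0x5F): reg=0x30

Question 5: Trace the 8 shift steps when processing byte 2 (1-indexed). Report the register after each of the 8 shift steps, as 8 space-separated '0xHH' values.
Answer: 0xA2 0x43 0x86 0x0B 0x16 0x2C 0x58 0xB0

Derivation:
After byte 1 (0xC0): reg=0xBD
Register before byte 2: 0xBD
After XOR with byte 0xEC: 0x51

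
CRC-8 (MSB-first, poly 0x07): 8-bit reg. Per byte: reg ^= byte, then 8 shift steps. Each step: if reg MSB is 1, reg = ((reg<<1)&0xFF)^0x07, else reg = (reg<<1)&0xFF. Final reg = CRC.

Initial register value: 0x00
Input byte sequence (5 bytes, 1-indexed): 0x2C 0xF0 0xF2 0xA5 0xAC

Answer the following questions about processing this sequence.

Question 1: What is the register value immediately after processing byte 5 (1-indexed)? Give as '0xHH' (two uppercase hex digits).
After byte 1 (0x2C): reg=0xC4
After byte 2 (0xF0): reg=0x8C
After byte 3 (0xF2): reg=0x7D
After byte 4 (0xA5): reg=0x06
After byte 5 (0xAC): reg=0x5F

Answer: 0x5F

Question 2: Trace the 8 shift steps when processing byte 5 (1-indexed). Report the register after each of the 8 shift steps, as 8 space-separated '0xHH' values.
Answer: 0x53 0xA6 0x4B 0x96 0x2B 0x56 0xAC 0x5F

Derivation:
After byte 1 (0x2C): reg=0xC4
After byte 2 (0xF0): reg=0x8C
After byte 3 (0xF2): reg=0x7D
After byte 4 (0xA5): reg=0x06
Register before byte 5: 0x06
After XOR with byte 0xAC: 0xAA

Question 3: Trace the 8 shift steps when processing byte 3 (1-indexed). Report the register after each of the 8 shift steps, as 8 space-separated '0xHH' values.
After byte 1 (0x2C): reg=0xC4
After byte 2 (0xF0): reg=0x8C
Register before byte 3: 0x8C
After XOR with byte 0xF2: 0x7E

Answer: 0xFC 0xFF 0xF9 0xF5 0xED 0xDD 0xBD 0x7D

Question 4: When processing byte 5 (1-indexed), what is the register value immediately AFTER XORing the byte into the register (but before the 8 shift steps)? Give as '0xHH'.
Register before byte 5: 0x06
Byte 5: 0xAC
0x06 XOR 0xAC = 0xAA

Answer: 0xAA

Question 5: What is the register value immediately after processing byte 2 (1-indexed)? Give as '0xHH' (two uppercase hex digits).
Answer: 0x8C

Derivation:
After byte 1 (0x2C): reg=0xC4
After byte 2 (0xF0): reg=0x8C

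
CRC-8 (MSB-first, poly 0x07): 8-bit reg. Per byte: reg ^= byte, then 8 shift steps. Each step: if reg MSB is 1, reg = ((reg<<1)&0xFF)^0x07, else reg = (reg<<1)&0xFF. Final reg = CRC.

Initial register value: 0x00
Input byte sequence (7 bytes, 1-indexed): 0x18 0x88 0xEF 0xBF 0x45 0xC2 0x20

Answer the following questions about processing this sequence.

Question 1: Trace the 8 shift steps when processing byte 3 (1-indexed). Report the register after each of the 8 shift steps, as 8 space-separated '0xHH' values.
Answer: 0x45 0x8A 0x13 0x26 0x4C 0x98 0x37 0x6E

Derivation:
After byte 1 (0x18): reg=0x48
After byte 2 (0x88): reg=0x4E
Register before byte 3: 0x4E
After XOR with byte 0xEF: 0xA1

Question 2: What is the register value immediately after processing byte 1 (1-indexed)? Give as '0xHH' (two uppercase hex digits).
Answer: 0x48

Derivation:
After byte 1 (0x18): reg=0x48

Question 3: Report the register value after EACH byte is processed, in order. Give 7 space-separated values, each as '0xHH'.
0x48 0x4E 0x6E 0x39 0x73 0x1E 0xBA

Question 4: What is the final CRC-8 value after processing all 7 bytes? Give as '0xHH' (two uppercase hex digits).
After byte 1 (0x18): reg=0x48
After byte 2 (0x88): reg=0x4E
After byte 3 (0xEF): reg=0x6E
After byte 4 (0xBF): reg=0x39
After byte 5 (0x45): reg=0x73
After byte 6 (0xC2): reg=0x1E
After byte 7 (0x20): reg=0xBA

Answer: 0xBA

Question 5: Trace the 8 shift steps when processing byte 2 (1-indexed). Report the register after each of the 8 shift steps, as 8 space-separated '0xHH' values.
Answer: 0x87 0x09 0x12 0x24 0x48 0x90 0x27 0x4E

Derivation:
After byte 1 (0x18): reg=0x48
Register before byte 2: 0x48
After XOR with byte 0x88: 0xC0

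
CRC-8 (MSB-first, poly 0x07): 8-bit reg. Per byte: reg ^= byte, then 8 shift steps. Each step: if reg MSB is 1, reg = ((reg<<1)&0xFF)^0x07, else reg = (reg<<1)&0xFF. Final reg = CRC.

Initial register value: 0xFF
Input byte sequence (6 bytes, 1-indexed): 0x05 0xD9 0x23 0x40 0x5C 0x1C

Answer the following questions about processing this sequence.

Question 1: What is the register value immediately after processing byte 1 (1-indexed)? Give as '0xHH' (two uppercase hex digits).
After byte 1 (0x05): reg=0xE8

Answer: 0xE8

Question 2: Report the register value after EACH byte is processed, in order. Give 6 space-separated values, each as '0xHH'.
0xE8 0x97 0x05 0xDC 0x89 0xE2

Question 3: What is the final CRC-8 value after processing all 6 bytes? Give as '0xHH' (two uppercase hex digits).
After byte 1 (0x05): reg=0xE8
After byte 2 (0xD9): reg=0x97
After byte 3 (0x23): reg=0x05
After byte 4 (0x40): reg=0xDC
After byte 5 (0x5C): reg=0x89
After byte 6 (0x1C): reg=0xE2

Answer: 0xE2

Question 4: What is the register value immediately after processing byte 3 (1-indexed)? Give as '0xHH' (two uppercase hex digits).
Answer: 0x05

Derivation:
After byte 1 (0x05): reg=0xE8
After byte 2 (0xD9): reg=0x97
After byte 3 (0x23): reg=0x05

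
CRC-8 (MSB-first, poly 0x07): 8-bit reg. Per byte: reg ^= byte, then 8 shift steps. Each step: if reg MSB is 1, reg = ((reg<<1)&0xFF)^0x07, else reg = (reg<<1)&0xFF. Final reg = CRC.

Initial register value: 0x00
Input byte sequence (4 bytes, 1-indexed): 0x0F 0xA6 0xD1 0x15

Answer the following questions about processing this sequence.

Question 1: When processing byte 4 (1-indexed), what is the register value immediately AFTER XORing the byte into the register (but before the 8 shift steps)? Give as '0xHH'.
Register before byte 4: 0x18
Byte 4: 0x15
0x18 XOR 0x15 = 0x0D

Answer: 0x0D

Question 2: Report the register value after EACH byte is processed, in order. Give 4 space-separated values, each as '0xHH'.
0x2D 0xB8 0x18 0x23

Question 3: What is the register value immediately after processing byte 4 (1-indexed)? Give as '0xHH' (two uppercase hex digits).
After byte 1 (0x0F): reg=0x2D
After byte 2 (0xA6): reg=0xB8
After byte 3 (0xD1): reg=0x18
After byte 4 (0x15): reg=0x23

Answer: 0x23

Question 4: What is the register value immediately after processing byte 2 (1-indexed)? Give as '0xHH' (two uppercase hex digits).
After byte 1 (0x0F): reg=0x2D
After byte 2 (0xA6): reg=0xB8

Answer: 0xB8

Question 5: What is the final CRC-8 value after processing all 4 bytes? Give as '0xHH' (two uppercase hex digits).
Answer: 0x23

Derivation:
After byte 1 (0x0F): reg=0x2D
After byte 2 (0xA6): reg=0xB8
After byte 3 (0xD1): reg=0x18
After byte 4 (0x15): reg=0x23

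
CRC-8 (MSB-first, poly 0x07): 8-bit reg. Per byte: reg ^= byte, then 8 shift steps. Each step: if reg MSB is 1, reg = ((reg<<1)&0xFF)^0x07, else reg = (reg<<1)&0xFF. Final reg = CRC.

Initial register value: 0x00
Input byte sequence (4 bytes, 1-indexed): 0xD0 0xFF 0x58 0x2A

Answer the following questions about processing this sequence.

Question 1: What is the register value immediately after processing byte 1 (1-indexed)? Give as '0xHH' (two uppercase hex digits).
Answer: 0x3E

Derivation:
After byte 1 (0xD0): reg=0x3E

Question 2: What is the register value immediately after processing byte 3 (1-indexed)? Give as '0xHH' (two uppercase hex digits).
After byte 1 (0xD0): reg=0x3E
After byte 2 (0xFF): reg=0x49
After byte 3 (0x58): reg=0x77

Answer: 0x77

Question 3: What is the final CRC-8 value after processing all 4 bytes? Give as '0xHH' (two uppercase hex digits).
After byte 1 (0xD0): reg=0x3E
After byte 2 (0xFF): reg=0x49
After byte 3 (0x58): reg=0x77
After byte 4 (0x2A): reg=0x94

Answer: 0x94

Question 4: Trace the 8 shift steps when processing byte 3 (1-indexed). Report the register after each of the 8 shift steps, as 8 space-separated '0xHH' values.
After byte 1 (0xD0): reg=0x3E
After byte 2 (0xFF): reg=0x49
Register before byte 3: 0x49
After XOR with byte 0x58: 0x11

Answer: 0x22 0x44 0x88 0x17 0x2E 0x5C 0xB8 0x77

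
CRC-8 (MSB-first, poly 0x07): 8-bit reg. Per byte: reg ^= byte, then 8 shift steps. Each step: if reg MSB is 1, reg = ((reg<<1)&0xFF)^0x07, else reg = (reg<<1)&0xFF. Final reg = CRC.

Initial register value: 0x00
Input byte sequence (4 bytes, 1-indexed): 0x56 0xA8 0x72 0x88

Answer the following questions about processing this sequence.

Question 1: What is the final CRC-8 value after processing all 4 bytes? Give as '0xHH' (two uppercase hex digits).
After byte 1 (0x56): reg=0xA5
After byte 2 (0xA8): reg=0x23
After byte 3 (0x72): reg=0xB0
After byte 4 (0x88): reg=0xA8

Answer: 0xA8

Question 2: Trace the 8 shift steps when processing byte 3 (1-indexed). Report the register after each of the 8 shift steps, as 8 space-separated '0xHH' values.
After byte 1 (0x56): reg=0xA5
After byte 2 (0xA8): reg=0x23
Register before byte 3: 0x23
After XOR with byte 0x72: 0x51

Answer: 0xA2 0x43 0x86 0x0B 0x16 0x2C 0x58 0xB0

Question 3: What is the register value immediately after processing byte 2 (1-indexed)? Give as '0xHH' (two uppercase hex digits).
After byte 1 (0x56): reg=0xA5
After byte 2 (0xA8): reg=0x23

Answer: 0x23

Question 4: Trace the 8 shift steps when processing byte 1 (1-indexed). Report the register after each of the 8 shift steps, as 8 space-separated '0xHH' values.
Register before byte 1: 0x00
After XOR with byte 0x56: 0x56

Answer: 0xAC 0x5F 0xBE 0x7B 0xF6 0xEB 0xD1 0xA5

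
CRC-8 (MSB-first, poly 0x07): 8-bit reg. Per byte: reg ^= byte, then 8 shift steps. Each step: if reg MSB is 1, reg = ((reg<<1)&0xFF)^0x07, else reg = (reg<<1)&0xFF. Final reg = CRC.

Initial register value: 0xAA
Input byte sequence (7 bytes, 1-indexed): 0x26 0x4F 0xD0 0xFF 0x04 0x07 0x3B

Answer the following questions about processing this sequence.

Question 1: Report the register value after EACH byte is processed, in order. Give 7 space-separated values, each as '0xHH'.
0xAD 0xA0 0x57 0x51 0xAC 0x58 0x2E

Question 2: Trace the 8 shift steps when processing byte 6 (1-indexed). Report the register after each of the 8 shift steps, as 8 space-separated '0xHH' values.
After byte 1 (0x26): reg=0xAD
After byte 2 (0x4F): reg=0xA0
After byte 3 (0xD0): reg=0x57
After byte 4 (0xFF): reg=0x51
After byte 5 (0x04): reg=0xAC
Register before byte 6: 0xAC
After XOR with byte 0x07: 0xAB

Answer: 0x51 0xA2 0x43 0x86 0x0B 0x16 0x2C 0x58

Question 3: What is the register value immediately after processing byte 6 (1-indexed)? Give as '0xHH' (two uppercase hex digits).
Answer: 0x58

Derivation:
After byte 1 (0x26): reg=0xAD
After byte 2 (0x4F): reg=0xA0
After byte 3 (0xD0): reg=0x57
After byte 4 (0xFF): reg=0x51
After byte 5 (0x04): reg=0xAC
After byte 6 (0x07): reg=0x58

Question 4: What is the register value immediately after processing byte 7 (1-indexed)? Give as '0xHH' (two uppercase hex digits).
After byte 1 (0x26): reg=0xAD
After byte 2 (0x4F): reg=0xA0
After byte 3 (0xD0): reg=0x57
After byte 4 (0xFF): reg=0x51
After byte 5 (0x04): reg=0xAC
After byte 6 (0x07): reg=0x58
After byte 7 (0x3B): reg=0x2E

Answer: 0x2E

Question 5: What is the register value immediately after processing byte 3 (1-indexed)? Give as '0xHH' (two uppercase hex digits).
Answer: 0x57

Derivation:
After byte 1 (0x26): reg=0xAD
After byte 2 (0x4F): reg=0xA0
After byte 3 (0xD0): reg=0x57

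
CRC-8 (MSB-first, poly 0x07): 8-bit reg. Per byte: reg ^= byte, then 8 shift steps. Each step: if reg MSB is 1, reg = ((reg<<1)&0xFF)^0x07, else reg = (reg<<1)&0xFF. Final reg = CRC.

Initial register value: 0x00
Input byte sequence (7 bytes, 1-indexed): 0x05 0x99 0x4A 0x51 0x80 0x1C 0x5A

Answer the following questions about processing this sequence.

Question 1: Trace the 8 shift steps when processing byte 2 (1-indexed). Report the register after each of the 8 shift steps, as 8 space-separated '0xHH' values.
Answer: 0x03 0x06 0x0C 0x18 0x30 0x60 0xC0 0x87

Derivation:
After byte 1 (0x05): reg=0x1B
Register before byte 2: 0x1B
After XOR with byte 0x99: 0x82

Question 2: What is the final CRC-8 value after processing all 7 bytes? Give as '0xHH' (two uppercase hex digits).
Answer: 0x60

Derivation:
After byte 1 (0x05): reg=0x1B
After byte 2 (0x99): reg=0x87
After byte 3 (0x4A): reg=0x6D
After byte 4 (0x51): reg=0xB4
After byte 5 (0x80): reg=0x8C
After byte 6 (0x1C): reg=0xF9
After byte 7 (0x5A): reg=0x60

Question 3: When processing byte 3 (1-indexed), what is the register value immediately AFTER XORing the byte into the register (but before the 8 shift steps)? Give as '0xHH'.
Answer: 0xCD

Derivation:
Register before byte 3: 0x87
Byte 3: 0x4A
0x87 XOR 0x4A = 0xCD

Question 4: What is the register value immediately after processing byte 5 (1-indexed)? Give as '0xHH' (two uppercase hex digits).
Answer: 0x8C

Derivation:
After byte 1 (0x05): reg=0x1B
After byte 2 (0x99): reg=0x87
After byte 3 (0x4A): reg=0x6D
After byte 4 (0x51): reg=0xB4
After byte 5 (0x80): reg=0x8C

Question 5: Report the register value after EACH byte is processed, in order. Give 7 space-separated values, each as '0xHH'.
0x1B 0x87 0x6D 0xB4 0x8C 0xF9 0x60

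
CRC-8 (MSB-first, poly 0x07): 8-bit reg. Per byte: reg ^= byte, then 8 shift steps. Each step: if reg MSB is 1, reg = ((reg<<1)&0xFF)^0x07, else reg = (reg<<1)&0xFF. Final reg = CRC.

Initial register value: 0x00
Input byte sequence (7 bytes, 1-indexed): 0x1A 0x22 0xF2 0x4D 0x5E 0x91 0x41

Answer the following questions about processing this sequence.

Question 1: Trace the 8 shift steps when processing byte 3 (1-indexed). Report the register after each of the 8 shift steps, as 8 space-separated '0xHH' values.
After byte 1 (0x1A): reg=0x46
After byte 2 (0x22): reg=0x3B
Register before byte 3: 0x3B
After XOR with byte 0xF2: 0xC9

Answer: 0x95 0x2D 0x5A 0xB4 0x6F 0xDE 0xBB 0x71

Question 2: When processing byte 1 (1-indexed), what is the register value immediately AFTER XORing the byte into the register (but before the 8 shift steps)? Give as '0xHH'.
Answer: 0x1A

Derivation:
Register before byte 1: 0x00
Byte 1: 0x1A
0x00 XOR 0x1A = 0x1A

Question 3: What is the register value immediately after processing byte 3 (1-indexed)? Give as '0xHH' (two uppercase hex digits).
After byte 1 (0x1A): reg=0x46
After byte 2 (0x22): reg=0x3B
After byte 3 (0xF2): reg=0x71

Answer: 0x71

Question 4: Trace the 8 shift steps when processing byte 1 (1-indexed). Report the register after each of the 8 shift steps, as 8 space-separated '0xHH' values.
Answer: 0x34 0x68 0xD0 0xA7 0x49 0x92 0x23 0x46

Derivation:
Register before byte 1: 0x00
After XOR with byte 0x1A: 0x1A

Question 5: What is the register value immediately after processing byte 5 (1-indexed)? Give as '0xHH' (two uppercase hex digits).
After byte 1 (0x1A): reg=0x46
After byte 2 (0x22): reg=0x3B
After byte 3 (0xF2): reg=0x71
After byte 4 (0x4D): reg=0xB4
After byte 5 (0x5E): reg=0x98

Answer: 0x98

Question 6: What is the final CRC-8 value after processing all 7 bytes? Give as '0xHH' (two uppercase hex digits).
Answer: 0x7D

Derivation:
After byte 1 (0x1A): reg=0x46
After byte 2 (0x22): reg=0x3B
After byte 3 (0xF2): reg=0x71
After byte 4 (0x4D): reg=0xB4
After byte 5 (0x5E): reg=0x98
After byte 6 (0x91): reg=0x3F
After byte 7 (0x41): reg=0x7D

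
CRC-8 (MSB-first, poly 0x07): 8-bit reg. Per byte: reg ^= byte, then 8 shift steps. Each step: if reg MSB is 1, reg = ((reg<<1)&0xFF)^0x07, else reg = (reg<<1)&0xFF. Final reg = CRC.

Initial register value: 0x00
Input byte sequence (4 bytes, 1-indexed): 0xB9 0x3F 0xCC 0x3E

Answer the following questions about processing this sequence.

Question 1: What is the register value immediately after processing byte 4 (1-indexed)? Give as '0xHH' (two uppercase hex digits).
After byte 1 (0xB9): reg=0x26
After byte 2 (0x3F): reg=0x4F
After byte 3 (0xCC): reg=0x80
After byte 4 (0x3E): reg=0x33

Answer: 0x33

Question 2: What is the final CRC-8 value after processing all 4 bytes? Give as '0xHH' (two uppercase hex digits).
Answer: 0x33

Derivation:
After byte 1 (0xB9): reg=0x26
After byte 2 (0x3F): reg=0x4F
After byte 3 (0xCC): reg=0x80
After byte 4 (0x3E): reg=0x33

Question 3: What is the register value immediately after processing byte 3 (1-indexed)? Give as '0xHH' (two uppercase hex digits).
After byte 1 (0xB9): reg=0x26
After byte 2 (0x3F): reg=0x4F
After byte 3 (0xCC): reg=0x80

Answer: 0x80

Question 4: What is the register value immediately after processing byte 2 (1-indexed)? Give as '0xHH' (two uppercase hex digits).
Answer: 0x4F

Derivation:
After byte 1 (0xB9): reg=0x26
After byte 2 (0x3F): reg=0x4F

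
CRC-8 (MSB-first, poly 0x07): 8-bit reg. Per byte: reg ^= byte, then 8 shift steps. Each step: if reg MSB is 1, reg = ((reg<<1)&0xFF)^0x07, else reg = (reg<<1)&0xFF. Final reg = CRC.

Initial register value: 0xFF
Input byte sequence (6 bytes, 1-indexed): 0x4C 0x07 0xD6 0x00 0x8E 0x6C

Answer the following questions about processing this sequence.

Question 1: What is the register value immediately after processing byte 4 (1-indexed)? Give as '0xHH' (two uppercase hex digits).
Answer: 0x70

Derivation:
After byte 1 (0x4C): reg=0x10
After byte 2 (0x07): reg=0x65
After byte 3 (0xD6): reg=0x10
After byte 4 (0x00): reg=0x70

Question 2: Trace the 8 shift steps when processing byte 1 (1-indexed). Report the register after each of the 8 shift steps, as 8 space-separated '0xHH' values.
Answer: 0x61 0xC2 0x83 0x01 0x02 0x04 0x08 0x10

Derivation:
Register before byte 1: 0xFF
After XOR with byte 0x4C: 0xB3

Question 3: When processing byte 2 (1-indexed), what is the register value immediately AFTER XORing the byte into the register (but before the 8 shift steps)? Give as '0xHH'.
Answer: 0x17

Derivation:
Register before byte 2: 0x10
Byte 2: 0x07
0x10 XOR 0x07 = 0x17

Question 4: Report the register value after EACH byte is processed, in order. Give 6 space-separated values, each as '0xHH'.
0x10 0x65 0x10 0x70 0xF4 0xC1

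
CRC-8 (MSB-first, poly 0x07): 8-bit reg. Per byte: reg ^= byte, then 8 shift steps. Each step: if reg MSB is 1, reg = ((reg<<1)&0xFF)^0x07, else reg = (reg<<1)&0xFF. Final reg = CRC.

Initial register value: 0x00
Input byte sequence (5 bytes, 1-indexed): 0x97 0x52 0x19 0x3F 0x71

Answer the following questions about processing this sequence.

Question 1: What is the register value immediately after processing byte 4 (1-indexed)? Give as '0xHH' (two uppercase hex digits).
Answer: 0x91

Derivation:
After byte 1 (0x97): reg=0xEC
After byte 2 (0x52): reg=0x33
After byte 3 (0x19): reg=0xD6
After byte 4 (0x3F): reg=0x91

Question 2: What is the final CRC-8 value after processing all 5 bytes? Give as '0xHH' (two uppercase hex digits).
After byte 1 (0x97): reg=0xEC
After byte 2 (0x52): reg=0x33
After byte 3 (0x19): reg=0xD6
After byte 4 (0x3F): reg=0x91
After byte 5 (0x71): reg=0xAE

Answer: 0xAE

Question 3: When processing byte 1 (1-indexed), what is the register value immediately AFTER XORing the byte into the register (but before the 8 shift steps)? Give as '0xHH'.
Register before byte 1: 0x00
Byte 1: 0x97
0x00 XOR 0x97 = 0x97

Answer: 0x97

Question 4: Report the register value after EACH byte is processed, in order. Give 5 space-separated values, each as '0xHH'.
0xEC 0x33 0xD6 0x91 0xAE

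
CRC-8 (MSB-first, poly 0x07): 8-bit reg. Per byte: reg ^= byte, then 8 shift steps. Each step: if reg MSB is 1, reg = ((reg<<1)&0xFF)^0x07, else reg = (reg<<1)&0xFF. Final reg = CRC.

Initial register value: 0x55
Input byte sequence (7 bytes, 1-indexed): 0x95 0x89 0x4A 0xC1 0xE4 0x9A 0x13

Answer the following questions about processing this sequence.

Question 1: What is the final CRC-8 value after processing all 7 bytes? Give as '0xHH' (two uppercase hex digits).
Answer: 0x93

Derivation:
After byte 1 (0x95): reg=0x4E
After byte 2 (0x89): reg=0x5B
After byte 3 (0x4A): reg=0x77
After byte 4 (0xC1): reg=0x0B
After byte 5 (0xE4): reg=0x83
After byte 6 (0x9A): reg=0x4F
After byte 7 (0x13): reg=0x93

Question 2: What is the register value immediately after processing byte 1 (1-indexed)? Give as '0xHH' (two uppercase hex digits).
Answer: 0x4E

Derivation:
After byte 1 (0x95): reg=0x4E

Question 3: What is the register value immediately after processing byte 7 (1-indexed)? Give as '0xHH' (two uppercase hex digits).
Answer: 0x93

Derivation:
After byte 1 (0x95): reg=0x4E
After byte 2 (0x89): reg=0x5B
After byte 3 (0x4A): reg=0x77
After byte 4 (0xC1): reg=0x0B
After byte 5 (0xE4): reg=0x83
After byte 6 (0x9A): reg=0x4F
After byte 7 (0x13): reg=0x93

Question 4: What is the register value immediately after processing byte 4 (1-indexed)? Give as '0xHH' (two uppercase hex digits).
Answer: 0x0B

Derivation:
After byte 1 (0x95): reg=0x4E
After byte 2 (0x89): reg=0x5B
After byte 3 (0x4A): reg=0x77
After byte 4 (0xC1): reg=0x0B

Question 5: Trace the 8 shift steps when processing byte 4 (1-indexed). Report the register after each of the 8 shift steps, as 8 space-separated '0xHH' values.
Answer: 0x6B 0xD6 0xAB 0x51 0xA2 0x43 0x86 0x0B

Derivation:
After byte 1 (0x95): reg=0x4E
After byte 2 (0x89): reg=0x5B
After byte 3 (0x4A): reg=0x77
Register before byte 4: 0x77
After XOR with byte 0xC1: 0xB6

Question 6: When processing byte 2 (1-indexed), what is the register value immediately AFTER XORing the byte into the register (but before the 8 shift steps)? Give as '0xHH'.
Register before byte 2: 0x4E
Byte 2: 0x89
0x4E XOR 0x89 = 0xC7

Answer: 0xC7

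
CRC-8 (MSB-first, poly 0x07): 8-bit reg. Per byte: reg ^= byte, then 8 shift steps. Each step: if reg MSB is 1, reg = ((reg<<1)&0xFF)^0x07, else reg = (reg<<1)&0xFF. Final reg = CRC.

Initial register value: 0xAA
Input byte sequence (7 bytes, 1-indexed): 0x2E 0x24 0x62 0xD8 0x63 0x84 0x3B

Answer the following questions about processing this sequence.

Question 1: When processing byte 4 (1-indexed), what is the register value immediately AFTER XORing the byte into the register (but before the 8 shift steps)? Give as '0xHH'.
Answer: 0xAB

Derivation:
Register before byte 4: 0x73
Byte 4: 0xD8
0x73 XOR 0xD8 = 0xAB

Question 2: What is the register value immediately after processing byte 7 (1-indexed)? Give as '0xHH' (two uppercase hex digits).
Answer: 0x4E

Derivation:
After byte 1 (0x2E): reg=0x95
After byte 2 (0x24): reg=0x1E
After byte 3 (0x62): reg=0x73
After byte 4 (0xD8): reg=0x58
After byte 5 (0x63): reg=0xA1
After byte 6 (0x84): reg=0xFB
After byte 7 (0x3B): reg=0x4E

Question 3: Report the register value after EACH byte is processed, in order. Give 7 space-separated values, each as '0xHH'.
0x95 0x1E 0x73 0x58 0xA1 0xFB 0x4E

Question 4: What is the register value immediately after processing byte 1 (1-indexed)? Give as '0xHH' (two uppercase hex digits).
After byte 1 (0x2E): reg=0x95

Answer: 0x95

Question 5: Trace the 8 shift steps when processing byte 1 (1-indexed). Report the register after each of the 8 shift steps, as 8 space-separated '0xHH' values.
Answer: 0x0F 0x1E 0x3C 0x78 0xF0 0xE7 0xC9 0x95

Derivation:
Register before byte 1: 0xAA
After XOR with byte 0x2E: 0x84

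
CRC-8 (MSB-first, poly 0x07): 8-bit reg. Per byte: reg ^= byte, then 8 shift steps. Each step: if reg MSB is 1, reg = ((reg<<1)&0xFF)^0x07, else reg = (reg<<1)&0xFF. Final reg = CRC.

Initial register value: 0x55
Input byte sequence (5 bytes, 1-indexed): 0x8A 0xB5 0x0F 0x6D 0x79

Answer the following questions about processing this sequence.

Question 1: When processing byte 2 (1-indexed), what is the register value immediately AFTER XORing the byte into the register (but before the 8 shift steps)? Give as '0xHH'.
Answer: 0xA6

Derivation:
Register before byte 2: 0x13
Byte 2: 0xB5
0x13 XOR 0xB5 = 0xA6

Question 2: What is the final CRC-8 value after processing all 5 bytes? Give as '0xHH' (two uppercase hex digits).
Answer: 0xB8

Derivation:
After byte 1 (0x8A): reg=0x13
After byte 2 (0xB5): reg=0x7B
After byte 3 (0x0F): reg=0x4B
After byte 4 (0x6D): reg=0xF2
After byte 5 (0x79): reg=0xB8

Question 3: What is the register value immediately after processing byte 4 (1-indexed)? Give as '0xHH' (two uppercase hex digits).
After byte 1 (0x8A): reg=0x13
After byte 2 (0xB5): reg=0x7B
After byte 3 (0x0F): reg=0x4B
After byte 4 (0x6D): reg=0xF2

Answer: 0xF2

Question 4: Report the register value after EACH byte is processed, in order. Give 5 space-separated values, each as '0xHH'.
0x13 0x7B 0x4B 0xF2 0xB8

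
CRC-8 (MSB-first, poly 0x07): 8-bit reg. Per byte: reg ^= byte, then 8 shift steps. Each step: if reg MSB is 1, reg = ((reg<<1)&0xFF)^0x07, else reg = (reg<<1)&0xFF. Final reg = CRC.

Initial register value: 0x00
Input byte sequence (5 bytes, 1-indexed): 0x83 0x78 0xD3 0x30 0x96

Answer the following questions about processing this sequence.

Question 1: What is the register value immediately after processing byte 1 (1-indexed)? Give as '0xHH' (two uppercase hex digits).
Answer: 0x80

Derivation:
After byte 1 (0x83): reg=0x80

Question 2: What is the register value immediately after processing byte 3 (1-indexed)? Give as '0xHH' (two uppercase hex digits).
After byte 1 (0x83): reg=0x80
After byte 2 (0x78): reg=0xE6
After byte 3 (0xD3): reg=0x8B

Answer: 0x8B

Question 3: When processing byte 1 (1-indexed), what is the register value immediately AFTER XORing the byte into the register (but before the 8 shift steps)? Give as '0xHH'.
Answer: 0x83

Derivation:
Register before byte 1: 0x00
Byte 1: 0x83
0x00 XOR 0x83 = 0x83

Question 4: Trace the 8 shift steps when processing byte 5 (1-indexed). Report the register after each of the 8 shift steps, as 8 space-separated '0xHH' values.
Answer: 0x7B 0xF6 0xEB 0xD1 0xA5 0x4D 0x9A 0x33

Derivation:
After byte 1 (0x83): reg=0x80
After byte 2 (0x78): reg=0xE6
After byte 3 (0xD3): reg=0x8B
After byte 4 (0x30): reg=0x28
Register before byte 5: 0x28
After XOR with byte 0x96: 0xBE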